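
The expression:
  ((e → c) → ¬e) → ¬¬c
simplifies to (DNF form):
c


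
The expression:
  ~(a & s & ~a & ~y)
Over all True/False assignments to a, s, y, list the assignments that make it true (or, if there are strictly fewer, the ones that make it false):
is always true.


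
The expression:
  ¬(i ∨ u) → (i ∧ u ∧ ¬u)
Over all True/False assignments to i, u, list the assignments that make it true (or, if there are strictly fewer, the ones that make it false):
is false only for:
  i=False, u=False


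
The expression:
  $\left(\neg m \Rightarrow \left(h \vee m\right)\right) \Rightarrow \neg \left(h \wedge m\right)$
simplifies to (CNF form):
$\neg h \vee \neg m$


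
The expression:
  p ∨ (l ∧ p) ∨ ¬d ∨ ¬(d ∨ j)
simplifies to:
p ∨ ¬d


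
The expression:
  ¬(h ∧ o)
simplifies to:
¬h ∨ ¬o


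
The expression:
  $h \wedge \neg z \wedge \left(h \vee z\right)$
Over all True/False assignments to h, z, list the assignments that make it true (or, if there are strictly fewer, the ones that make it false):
is true only for:
  h=True, z=False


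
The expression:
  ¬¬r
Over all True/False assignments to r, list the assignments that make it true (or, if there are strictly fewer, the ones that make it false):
is true only for:
  r=True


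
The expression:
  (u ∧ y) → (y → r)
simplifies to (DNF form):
r ∨ ¬u ∨ ¬y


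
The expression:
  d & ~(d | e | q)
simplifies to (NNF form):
False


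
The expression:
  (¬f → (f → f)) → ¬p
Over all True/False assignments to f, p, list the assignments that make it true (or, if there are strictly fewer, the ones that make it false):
is true only for:
  f=False, p=False;
  f=True, p=False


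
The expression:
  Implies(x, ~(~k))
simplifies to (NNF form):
k | ~x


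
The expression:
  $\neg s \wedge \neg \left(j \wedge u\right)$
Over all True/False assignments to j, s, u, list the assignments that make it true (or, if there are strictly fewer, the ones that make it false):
is true only for:
  j=False, s=False, u=False;
  j=False, s=False, u=True;
  j=True, s=False, u=False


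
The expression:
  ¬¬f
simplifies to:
f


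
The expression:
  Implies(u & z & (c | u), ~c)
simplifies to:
~c | ~u | ~z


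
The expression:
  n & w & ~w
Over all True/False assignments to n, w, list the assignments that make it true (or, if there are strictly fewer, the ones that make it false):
is never true.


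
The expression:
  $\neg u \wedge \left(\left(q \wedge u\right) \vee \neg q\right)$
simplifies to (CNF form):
$\neg q \wedge \neg u$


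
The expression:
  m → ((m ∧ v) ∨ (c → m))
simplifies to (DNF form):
True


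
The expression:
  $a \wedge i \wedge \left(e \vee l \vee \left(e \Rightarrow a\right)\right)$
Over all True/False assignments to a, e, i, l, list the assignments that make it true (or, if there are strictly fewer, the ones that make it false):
is true only for:
  a=True, e=False, i=True, l=False;
  a=True, e=False, i=True, l=True;
  a=True, e=True, i=True, l=False;
  a=True, e=True, i=True, l=True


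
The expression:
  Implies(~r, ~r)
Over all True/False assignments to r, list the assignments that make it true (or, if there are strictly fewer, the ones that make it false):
is always true.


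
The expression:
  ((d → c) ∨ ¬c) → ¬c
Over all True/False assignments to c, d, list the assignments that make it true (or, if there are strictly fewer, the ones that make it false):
is true only for:
  c=False, d=False;
  c=False, d=True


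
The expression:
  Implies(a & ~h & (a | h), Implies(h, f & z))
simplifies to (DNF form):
True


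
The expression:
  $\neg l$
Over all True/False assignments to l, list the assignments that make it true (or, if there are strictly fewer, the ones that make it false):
is true only for:
  l=False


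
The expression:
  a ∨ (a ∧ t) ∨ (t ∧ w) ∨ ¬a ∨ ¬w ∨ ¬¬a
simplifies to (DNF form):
True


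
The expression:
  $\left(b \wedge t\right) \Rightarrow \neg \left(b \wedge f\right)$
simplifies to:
$\neg b \vee \neg f \vee \neg t$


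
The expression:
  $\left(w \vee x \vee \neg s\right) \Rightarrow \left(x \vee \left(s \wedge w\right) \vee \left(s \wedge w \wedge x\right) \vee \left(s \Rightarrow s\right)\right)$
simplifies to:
$\text{True}$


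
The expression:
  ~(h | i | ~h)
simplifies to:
False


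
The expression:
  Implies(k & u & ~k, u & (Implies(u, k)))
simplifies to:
True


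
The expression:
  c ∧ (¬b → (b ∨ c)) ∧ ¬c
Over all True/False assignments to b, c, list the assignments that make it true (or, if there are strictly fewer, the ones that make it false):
is never true.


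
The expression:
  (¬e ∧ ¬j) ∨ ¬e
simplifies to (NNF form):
¬e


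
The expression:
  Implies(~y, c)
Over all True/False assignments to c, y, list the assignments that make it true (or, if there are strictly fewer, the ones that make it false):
is false only for:
  c=False, y=False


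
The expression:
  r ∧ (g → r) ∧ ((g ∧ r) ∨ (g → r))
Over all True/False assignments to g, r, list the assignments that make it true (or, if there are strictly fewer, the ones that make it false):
is true only for:
  g=False, r=True;
  g=True, r=True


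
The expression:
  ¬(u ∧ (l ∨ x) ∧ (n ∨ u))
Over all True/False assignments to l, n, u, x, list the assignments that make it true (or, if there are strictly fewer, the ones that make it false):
is false only for:
  l=False, n=False, u=True, x=True;
  l=False, n=True, u=True, x=True;
  l=True, n=False, u=True, x=False;
  l=True, n=False, u=True, x=True;
  l=True, n=True, u=True, x=False;
  l=True, n=True, u=True, x=True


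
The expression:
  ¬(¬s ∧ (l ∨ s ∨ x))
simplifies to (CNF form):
(s ∨ ¬l) ∧ (s ∨ ¬x)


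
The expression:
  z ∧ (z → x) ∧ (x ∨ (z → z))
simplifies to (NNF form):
x ∧ z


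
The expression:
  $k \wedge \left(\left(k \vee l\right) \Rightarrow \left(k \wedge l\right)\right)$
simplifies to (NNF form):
$k \wedge l$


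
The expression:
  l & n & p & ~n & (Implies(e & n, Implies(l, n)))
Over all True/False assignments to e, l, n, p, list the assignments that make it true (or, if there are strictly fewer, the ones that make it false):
is never true.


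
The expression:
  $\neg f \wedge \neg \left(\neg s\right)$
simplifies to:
$s \wedge \neg f$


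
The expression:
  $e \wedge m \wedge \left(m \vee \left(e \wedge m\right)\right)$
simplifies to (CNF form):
$e \wedge m$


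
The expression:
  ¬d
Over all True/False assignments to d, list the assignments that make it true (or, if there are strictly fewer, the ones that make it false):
is true only for:
  d=False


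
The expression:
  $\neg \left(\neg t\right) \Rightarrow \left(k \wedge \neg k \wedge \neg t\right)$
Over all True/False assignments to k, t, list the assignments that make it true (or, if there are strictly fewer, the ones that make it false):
is true only for:
  k=False, t=False;
  k=True, t=False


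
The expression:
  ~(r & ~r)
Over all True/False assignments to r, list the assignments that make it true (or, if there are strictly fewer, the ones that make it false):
is always true.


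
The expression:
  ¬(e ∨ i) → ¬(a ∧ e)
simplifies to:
True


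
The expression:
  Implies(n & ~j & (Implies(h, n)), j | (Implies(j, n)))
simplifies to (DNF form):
True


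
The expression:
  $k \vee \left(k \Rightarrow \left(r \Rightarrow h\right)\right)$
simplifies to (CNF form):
$\text{True}$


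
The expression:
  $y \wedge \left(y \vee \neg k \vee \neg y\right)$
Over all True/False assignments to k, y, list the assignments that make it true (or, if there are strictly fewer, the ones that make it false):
is true only for:
  k=False, y=True;
  k=True, y=True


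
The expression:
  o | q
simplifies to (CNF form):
o | q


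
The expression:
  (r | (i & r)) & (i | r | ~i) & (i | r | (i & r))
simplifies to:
r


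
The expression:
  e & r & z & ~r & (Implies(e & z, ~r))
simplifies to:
False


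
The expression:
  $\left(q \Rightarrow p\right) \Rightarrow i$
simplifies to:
$i \vee \left(q \wedge \neg p\right)$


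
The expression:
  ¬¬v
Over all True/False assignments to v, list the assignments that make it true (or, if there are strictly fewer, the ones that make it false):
is true only for:
  v=True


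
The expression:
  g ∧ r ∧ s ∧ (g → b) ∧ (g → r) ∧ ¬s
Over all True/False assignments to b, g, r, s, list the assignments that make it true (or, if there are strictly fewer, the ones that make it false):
is never true.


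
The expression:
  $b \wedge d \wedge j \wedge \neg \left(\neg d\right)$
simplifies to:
$b \wedge d \wedge j$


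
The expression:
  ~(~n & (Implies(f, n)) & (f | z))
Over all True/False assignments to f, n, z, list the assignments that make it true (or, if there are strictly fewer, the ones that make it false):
is false only for:
  f=False, n=False, z=True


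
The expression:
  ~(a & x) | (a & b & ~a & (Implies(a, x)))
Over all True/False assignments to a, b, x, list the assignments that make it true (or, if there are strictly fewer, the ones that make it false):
is false only for:
  a=True, b=False, x=True;
  a=True, b=True, x=True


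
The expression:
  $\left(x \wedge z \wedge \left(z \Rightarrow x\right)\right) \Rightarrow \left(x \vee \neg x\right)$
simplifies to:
$\text{True}$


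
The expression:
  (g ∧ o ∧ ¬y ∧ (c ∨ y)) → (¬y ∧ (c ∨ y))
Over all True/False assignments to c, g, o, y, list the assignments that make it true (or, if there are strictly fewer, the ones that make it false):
is always true.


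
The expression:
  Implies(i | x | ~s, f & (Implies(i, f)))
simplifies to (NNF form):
f | (s & ~i & ~x)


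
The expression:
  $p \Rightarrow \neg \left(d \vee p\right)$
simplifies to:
$\neg p$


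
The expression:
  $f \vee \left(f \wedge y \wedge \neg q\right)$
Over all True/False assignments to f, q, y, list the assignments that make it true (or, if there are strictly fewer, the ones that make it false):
is true only for:
  f=True, q=False, y=False;
  f=True, q=False, y=True;
  f=True, q=True, y=False;
  f=True, q=True, y=True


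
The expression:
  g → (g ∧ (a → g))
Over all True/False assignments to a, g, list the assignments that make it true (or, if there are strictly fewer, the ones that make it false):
is always true.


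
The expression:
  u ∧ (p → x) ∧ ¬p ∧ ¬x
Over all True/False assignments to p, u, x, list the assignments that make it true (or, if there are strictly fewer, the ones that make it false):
is true only for:
  p=False, u=True, x=False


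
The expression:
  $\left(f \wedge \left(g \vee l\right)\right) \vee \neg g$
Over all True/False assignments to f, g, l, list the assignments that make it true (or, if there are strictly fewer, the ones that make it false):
is false only for:
  f=False, g=True, l=False;
  f=False, g=True, l=True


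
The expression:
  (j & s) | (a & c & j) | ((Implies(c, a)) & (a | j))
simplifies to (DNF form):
a | (j & s) | (j & ~c)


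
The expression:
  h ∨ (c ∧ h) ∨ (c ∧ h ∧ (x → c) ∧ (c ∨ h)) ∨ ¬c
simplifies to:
h ∨ ¬c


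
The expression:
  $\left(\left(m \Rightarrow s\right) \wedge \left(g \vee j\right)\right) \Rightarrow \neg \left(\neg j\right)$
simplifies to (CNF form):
$\left(j \vee m \vee \neg g\right) \wedge \left(j \vee \neg g \vee \neg s\right)$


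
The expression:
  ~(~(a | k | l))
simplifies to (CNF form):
a | k | l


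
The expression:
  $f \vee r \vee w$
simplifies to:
$f \vee r \vee w$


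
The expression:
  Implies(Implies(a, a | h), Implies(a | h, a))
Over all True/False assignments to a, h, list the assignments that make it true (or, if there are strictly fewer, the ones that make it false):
is false only for:
  a=False, h=True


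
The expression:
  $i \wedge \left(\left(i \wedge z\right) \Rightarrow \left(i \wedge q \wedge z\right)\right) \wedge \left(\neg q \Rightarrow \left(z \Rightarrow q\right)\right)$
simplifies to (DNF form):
$\left(i \wedge q\right) \vee \left(i \wedge \neg z\right)$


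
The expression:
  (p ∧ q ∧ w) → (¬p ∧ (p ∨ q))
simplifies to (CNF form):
¬p ∨ ¬q ∨ ¬w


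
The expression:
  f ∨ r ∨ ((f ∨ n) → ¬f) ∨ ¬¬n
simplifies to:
True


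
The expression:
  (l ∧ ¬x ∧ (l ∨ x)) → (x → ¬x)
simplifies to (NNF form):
True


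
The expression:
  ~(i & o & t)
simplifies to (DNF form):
~i | ~o | ~t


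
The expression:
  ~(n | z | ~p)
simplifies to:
p & ~n & ~z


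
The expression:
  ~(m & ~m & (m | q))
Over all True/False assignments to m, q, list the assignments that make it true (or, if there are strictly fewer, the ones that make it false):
is always true.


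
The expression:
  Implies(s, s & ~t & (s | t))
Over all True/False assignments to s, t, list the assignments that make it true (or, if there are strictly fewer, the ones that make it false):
is false only for:
  s=True, t=True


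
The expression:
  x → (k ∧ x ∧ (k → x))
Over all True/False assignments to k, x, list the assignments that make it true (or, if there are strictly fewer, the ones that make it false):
is false only for:
  k=False, x=True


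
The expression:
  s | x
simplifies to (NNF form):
s | x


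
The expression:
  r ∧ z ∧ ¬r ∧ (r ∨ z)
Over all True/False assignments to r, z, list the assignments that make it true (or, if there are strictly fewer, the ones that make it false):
is never true.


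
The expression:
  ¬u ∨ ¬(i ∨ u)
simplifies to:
¬u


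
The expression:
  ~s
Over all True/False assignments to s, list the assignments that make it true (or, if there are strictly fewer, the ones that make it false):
is true only for:
  s=False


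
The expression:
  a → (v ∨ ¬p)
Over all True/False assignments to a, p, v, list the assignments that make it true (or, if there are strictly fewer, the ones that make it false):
is false only for:
  a=True, p=True, v=False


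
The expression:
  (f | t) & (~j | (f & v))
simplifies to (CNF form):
(f | t) & (f | ~j) & (v | ~j)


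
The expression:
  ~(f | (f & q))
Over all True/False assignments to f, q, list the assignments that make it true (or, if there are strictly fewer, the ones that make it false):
is true only for:
  f=False, q=False;
  f=False, q=True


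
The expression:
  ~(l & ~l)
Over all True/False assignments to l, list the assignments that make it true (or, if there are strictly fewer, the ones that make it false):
is always true.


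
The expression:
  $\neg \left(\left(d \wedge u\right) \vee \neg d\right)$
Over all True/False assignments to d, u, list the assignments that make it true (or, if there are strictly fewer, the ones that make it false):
is true only for:
  d=True, u=False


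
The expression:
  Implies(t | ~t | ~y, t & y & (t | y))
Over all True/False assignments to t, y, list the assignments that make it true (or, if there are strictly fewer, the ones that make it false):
is true only for:
  t=True, y=True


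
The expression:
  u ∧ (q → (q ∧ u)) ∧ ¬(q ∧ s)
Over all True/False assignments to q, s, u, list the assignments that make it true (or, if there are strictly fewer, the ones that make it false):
is true only for:
  q=False, s=False, u=True;
  q=False, s=True, u=True;
  q=True, s=False, u=True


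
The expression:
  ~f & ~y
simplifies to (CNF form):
~f & ~y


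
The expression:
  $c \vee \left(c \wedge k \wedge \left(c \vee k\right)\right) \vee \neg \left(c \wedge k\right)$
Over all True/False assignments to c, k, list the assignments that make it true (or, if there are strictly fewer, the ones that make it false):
is always true.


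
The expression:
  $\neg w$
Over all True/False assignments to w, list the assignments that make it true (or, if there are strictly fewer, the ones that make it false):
is true only for:
  w=False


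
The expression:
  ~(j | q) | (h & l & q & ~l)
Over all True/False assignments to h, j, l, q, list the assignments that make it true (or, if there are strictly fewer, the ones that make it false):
is true only for:
  h=False, j=False, l=False, q=False;
  h=False, j=False, l=True, q=False;
  h=True, j=False, l=False, q=False;
  h=True, j=False, l=True, q=False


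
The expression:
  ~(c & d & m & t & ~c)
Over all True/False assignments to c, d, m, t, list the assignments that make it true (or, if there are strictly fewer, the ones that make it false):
is always true.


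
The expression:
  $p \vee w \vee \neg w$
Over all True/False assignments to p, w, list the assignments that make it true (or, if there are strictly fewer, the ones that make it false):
is always true.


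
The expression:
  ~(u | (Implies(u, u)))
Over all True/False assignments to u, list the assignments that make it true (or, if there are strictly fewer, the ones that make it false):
is never true.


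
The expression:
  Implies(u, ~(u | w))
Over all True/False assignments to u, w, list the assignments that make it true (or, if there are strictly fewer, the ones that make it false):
is true only for:
  u=False, w=False;
  u=False, w=True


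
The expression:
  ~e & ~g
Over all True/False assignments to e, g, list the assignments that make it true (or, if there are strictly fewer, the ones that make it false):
is true only for:
  e=False, g=False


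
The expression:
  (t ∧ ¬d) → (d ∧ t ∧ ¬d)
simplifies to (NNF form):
d ∨ ¬t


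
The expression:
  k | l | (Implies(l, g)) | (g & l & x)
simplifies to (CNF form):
True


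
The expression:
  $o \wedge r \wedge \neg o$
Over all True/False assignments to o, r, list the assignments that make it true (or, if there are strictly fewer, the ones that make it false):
is never true.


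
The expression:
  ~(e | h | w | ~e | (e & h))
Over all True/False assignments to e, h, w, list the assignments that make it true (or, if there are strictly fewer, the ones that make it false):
is never true.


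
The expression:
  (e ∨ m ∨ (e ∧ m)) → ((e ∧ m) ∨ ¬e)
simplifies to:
m ∨ ¬e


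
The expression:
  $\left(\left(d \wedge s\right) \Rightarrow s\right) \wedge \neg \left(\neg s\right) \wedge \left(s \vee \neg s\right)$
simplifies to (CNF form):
$s$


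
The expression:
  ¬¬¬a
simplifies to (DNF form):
¬a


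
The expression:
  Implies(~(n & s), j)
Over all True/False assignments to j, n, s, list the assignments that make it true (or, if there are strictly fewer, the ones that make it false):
is false only for:
  j=False, n=False, s=False;
  j=False, n=False, s=True;
  j=False, n=True, s=False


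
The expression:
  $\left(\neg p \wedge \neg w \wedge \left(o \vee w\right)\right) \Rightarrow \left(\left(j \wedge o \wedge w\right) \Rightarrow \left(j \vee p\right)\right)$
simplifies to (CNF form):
$\text{True}$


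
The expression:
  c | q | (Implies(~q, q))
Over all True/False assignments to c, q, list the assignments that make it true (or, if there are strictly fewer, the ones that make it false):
is false only for:
  c=False, q=False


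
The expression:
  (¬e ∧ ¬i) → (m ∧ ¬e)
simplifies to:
e ∨ i ∨ m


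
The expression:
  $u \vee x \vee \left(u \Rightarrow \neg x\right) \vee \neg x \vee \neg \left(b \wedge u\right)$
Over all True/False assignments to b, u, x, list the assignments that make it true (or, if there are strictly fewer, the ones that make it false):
is always true.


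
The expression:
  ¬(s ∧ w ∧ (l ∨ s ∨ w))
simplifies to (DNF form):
¬s ∨ ¬w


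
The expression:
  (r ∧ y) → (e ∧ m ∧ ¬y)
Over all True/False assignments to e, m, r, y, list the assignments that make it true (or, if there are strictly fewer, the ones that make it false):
is false only for:
  e=False, m=False, r=True, y=True;
  e=False, m=True, r=True, y=True;
  e=True, m=False, r=True, y=True;
  e=True, m=True, r=True, y=True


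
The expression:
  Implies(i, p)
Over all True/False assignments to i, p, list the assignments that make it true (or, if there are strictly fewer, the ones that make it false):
is false only for:
  i=True, p=False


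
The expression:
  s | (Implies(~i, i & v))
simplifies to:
i | s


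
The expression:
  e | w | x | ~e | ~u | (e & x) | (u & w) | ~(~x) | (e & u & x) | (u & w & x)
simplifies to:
True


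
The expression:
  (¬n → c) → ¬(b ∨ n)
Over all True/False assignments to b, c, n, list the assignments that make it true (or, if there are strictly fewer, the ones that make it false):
is true only for:
  b=False, c=False, n=False;
  b=False, c=True, n=False;
  b=True, c=False, n=False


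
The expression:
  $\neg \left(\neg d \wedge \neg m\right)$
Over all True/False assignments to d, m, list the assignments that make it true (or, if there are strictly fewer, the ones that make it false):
is false only for:
  d=False, m=False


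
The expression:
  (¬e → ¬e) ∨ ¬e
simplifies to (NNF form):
True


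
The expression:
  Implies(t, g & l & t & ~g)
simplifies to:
~t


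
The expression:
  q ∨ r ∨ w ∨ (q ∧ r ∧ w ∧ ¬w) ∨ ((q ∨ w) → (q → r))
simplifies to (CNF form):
True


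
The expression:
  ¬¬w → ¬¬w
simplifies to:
True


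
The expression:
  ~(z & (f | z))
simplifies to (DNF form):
~z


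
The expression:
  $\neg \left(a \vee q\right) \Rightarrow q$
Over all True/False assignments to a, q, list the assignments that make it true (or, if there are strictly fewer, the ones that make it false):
is false only for:
  a=False, q=False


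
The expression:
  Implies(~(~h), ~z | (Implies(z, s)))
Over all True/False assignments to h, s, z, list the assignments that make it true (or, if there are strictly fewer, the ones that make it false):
is false only for:
  h=True, s=False, z=True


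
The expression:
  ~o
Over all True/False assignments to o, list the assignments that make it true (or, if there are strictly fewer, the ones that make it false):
is true only for:
  o=False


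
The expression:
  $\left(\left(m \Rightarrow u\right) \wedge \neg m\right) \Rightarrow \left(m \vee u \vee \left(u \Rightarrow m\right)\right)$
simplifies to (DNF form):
$\text{True}$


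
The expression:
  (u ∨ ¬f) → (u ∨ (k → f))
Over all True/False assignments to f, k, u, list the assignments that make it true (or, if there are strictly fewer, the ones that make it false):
is false only for:
  f=False, k=True, u=False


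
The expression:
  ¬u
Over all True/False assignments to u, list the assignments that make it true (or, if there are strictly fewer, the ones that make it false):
is true only for:
  u=False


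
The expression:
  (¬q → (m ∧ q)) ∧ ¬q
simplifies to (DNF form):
False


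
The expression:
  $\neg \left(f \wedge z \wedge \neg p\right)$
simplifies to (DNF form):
$p \vee \neg f \vee \neg z$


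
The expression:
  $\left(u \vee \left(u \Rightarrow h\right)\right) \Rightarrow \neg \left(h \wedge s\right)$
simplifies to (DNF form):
$\neg h \vee \neg s$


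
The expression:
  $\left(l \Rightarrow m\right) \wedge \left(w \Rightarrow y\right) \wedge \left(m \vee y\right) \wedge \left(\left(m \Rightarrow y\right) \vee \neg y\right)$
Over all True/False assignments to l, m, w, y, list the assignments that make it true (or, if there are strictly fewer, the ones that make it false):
is true only for:
  l=False, m=False, w=False, y=True;
  l=False, m=False, w=True, y=True;
  l=False, m=True, w=False, y=False;
  l=False, m=True, w=False, y=True;
  l=False, m=True, w=True, y=True;
  l=True, m=True, w=False, y=False;
  l=True, m=True, w=False, y=True;
  l=True, m=True, w=True, y=True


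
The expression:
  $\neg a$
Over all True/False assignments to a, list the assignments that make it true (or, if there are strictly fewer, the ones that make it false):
is true only for:
  a=False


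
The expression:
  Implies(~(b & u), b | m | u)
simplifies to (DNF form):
b | m | u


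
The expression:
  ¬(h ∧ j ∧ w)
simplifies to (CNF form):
¬h ∨ ¬j ∨ ¬w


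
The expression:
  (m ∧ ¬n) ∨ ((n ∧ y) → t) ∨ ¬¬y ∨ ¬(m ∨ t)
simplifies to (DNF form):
True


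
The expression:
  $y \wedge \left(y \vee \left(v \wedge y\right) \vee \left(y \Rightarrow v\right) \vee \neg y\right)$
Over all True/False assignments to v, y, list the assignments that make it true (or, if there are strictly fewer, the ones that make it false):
is true only for:
  v=False, y=True;
  v=True, y=True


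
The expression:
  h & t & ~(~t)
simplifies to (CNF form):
h & t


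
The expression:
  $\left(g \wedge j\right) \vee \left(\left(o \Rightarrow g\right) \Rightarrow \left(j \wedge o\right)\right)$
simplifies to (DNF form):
$\left(g \wedge j\right) \vee \left(o \wedge \neg g\right)$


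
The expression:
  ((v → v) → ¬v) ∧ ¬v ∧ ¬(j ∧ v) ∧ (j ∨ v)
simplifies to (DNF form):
j ∧ ¬v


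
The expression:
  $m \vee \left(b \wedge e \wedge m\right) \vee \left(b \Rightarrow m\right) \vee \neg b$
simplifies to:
$m \vee \neg b$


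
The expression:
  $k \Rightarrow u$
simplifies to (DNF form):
$u \vee \neg k$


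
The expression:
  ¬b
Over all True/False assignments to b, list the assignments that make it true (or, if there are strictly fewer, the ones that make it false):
is true only for:
  b=False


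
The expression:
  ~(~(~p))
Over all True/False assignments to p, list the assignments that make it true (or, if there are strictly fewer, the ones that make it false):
is true only for:
  p=False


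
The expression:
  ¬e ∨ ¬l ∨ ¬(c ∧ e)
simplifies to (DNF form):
¬c ∨ ¬e ∨ ¬l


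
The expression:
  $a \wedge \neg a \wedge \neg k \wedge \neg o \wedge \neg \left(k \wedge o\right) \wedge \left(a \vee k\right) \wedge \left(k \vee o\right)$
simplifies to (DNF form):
$\text{False}$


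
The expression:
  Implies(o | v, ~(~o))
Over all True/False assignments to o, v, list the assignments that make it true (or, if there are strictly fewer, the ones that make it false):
is false only for:
  o=False, v=True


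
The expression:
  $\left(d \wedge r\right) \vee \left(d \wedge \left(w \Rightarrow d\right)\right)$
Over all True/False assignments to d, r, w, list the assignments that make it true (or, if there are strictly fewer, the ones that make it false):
is true only for:
  d=True, r=False, w=False;
  d=True, r=False, w=True;
  d=True, r=True, w=False;
  d=True, r=True, w=True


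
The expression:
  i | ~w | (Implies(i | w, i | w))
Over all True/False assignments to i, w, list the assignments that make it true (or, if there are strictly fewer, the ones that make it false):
is always true.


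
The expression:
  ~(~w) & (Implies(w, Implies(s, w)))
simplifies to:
w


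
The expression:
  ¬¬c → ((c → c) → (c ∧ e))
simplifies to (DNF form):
e ∨ ¬c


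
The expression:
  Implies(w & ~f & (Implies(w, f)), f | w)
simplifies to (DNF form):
True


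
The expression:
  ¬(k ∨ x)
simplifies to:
¬k ∧ ¬x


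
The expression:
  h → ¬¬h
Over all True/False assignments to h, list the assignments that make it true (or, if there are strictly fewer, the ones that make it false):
is always true.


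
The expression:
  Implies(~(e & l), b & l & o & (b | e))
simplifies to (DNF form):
(e & l) | (b & l & o)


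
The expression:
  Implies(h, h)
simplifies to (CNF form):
True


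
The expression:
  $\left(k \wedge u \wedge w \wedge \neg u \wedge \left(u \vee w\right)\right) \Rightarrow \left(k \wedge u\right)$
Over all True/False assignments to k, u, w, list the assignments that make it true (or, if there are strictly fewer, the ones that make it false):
is always true.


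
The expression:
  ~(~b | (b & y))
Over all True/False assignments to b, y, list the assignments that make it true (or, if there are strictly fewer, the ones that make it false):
is true only for:
  b=True, y=False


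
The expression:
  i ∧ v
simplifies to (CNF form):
i ∧ v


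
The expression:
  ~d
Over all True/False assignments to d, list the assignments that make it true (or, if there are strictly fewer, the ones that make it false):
is true only for:
  d=False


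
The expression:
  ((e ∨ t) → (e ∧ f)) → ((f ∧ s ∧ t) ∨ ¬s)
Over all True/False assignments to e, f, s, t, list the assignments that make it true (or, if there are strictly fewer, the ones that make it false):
is false only for:
  e=False, f=False, s=True, t=False;
  e=False, f=True, s=True, t=False;
  e=True, f=True, s=True, t=False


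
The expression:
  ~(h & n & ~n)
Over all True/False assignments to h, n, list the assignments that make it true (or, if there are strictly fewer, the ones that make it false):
is always true.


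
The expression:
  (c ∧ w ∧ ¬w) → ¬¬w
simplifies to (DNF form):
True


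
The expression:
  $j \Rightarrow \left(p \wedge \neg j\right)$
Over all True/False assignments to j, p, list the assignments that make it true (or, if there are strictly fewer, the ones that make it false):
is true only for:
  j=False, p=False;
  j=False, p=True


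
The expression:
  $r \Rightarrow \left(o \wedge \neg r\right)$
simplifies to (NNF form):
$\neg r$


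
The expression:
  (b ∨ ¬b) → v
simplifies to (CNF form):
v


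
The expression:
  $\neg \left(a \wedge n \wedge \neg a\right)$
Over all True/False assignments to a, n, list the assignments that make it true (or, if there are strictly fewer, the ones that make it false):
is always true.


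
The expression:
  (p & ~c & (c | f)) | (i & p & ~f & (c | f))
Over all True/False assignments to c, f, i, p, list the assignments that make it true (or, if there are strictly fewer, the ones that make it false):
is true only for:
  c=False, f=True, i=False, p=True;
  c=False, f=True, i=True, p=True;
  c=True, f=False, i=True, p=True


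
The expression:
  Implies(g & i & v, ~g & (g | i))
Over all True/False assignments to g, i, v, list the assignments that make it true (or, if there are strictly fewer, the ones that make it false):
is false only for:
  g=True, i=True, v=True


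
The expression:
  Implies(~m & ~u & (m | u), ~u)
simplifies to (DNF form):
True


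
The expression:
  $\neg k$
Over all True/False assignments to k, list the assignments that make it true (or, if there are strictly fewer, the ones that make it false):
is true only for:
  k=False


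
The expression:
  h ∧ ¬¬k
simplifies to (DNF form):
h ∧ k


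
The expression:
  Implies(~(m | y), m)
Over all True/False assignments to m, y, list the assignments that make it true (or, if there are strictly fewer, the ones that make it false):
is false only for:
  m=False, y=False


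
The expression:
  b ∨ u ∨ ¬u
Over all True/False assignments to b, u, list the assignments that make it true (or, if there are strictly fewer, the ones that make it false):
is always true.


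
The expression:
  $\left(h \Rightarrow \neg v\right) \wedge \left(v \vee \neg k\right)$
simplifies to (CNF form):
$\left(v \vee \neg k\right) \wedge \left(\neg h \vee \neg v\right)$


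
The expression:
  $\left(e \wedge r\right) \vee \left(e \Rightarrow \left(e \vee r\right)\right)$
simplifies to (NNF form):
$\text{True}$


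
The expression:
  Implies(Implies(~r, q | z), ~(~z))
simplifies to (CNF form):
(z | ~q) & (z | ~r)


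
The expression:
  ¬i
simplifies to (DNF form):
¬i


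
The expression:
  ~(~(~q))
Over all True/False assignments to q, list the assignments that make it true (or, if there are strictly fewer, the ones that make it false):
is true only for:
  q=False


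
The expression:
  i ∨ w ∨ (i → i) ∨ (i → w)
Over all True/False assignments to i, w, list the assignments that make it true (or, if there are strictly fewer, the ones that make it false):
is always true.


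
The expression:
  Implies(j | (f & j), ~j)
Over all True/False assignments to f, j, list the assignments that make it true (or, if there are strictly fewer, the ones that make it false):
is true only for:
  f=False, j=False;
  f=True, j=False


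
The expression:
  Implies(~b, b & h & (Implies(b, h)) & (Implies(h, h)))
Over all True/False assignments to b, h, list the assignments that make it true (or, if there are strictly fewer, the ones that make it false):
is true only for:
  b=True, h=False;
  b=True, h=True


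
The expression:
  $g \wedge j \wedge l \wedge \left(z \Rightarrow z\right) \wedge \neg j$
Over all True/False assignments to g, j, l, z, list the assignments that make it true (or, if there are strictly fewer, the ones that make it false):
is never true.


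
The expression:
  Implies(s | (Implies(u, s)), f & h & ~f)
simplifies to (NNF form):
u & ~s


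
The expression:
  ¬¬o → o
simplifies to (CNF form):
True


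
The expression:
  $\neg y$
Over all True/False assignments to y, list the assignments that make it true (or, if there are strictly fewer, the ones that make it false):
is true only for:
  y=False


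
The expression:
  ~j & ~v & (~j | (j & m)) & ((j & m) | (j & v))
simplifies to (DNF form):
False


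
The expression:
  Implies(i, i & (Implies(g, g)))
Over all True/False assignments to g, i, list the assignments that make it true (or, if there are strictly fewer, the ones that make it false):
is always true.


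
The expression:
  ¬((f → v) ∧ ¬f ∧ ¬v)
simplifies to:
f ∨ v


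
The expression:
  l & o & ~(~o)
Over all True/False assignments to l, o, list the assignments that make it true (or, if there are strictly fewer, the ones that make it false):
is true only for:
  l=True, o=True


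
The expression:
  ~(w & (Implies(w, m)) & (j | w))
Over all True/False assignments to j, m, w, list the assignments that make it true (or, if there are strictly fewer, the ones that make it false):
is false only for:
  j=False, m=True, w=True;
  j=True, m=True, w=True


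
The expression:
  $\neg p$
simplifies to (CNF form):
$\neg p$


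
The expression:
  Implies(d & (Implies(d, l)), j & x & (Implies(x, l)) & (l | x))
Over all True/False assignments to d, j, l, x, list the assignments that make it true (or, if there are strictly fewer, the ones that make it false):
is false only for:
  d=True, j=False, l=True, x=False;
  d=True, j=False, l=True, x=True;
  d=True, j=True, l=True, x=False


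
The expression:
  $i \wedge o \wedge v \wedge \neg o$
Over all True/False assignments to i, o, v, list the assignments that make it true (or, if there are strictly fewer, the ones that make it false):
is never true.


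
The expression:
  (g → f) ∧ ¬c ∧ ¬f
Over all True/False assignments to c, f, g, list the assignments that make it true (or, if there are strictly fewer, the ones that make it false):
is true only for:
  c=False, f=False, g=False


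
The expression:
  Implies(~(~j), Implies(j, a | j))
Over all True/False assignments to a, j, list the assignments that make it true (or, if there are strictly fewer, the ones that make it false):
is always true.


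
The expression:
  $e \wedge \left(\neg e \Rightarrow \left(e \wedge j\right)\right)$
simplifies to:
$e$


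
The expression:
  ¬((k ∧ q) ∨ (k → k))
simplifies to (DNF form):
False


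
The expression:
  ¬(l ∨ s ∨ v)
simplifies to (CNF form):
¬l ∧ ¬s ∧ ¬v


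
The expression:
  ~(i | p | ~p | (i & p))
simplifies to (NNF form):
False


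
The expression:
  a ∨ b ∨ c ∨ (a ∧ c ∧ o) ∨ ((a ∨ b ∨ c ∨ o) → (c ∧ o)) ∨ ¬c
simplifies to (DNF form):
True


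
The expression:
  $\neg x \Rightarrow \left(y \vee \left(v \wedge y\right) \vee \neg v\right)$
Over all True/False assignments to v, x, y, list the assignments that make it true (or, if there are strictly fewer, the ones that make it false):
is false only for:
  v=True, x=False, y=False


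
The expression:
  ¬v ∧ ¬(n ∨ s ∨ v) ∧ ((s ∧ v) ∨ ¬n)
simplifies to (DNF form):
¬n ∧ ¬s ∧ ¬v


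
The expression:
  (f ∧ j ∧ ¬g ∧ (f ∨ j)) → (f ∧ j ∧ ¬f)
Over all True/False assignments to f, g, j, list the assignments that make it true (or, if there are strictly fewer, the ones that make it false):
is false only for:
  f=True, g=False, j=True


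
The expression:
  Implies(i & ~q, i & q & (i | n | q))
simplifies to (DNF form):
q | ~i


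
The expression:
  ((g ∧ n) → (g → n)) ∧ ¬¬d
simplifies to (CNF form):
d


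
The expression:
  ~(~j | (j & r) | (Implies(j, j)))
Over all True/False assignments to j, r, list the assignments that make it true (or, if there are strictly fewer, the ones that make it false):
is never true.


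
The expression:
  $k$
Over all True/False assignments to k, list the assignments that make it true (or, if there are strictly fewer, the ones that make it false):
is true only for:
  k=True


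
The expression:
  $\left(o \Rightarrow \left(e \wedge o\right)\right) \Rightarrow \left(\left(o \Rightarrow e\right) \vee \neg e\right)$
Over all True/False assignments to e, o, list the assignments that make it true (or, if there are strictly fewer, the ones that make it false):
is always true.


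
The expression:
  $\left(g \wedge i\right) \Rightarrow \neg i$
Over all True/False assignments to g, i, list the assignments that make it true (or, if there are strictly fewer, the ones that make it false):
is false only for:
  g=True, i=True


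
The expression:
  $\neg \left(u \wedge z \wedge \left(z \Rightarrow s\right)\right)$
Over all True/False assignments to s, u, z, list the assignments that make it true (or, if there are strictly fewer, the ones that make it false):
is false only for:
  s=True, u=True, z=True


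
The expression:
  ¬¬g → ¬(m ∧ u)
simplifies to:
¬g ∨ ¬m ∨ ¬u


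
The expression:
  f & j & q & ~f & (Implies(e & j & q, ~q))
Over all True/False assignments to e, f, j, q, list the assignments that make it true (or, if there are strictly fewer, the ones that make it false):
is never true.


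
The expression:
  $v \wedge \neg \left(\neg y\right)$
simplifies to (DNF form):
$v \wedge y$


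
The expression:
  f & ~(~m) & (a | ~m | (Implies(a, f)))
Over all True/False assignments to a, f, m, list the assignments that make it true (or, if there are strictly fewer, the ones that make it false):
is true only for:
  a=False, f=True, m=True;
  a=True, f=True, m=True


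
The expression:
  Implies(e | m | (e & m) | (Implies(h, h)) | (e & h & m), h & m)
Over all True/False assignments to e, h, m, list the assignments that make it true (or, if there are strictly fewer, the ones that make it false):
is true only for:
  e=False, h=True, m=True;
  e=True, h=True, m=True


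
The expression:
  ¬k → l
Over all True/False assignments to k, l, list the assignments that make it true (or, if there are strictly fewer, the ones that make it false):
is false only for:
  k=False, l=False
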